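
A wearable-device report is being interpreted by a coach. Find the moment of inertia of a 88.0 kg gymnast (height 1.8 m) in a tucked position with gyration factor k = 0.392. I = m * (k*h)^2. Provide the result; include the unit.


Radius of gyration = 0.392 * 1.8 = 0.7056 m
I = 88.0 * 0.7056^2
= 88.0 * 0.497871
= 43.813 kg*m^2

43.813 kg*m^2


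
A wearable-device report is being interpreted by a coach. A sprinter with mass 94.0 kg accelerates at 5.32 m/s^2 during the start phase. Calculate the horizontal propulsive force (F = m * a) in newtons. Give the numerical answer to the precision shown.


F = m * a
= 94.0 * 5.32
= 500.08 N

500.08 N


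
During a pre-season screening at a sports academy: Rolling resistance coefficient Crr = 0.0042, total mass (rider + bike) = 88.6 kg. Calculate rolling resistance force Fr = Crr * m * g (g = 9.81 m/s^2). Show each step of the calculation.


Fr = Crr * m * g
= 0.0042 * 88.6 * 9.81
= 3.65 N

3.65 N


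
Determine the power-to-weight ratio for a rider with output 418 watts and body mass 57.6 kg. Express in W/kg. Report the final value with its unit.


P/W = 418 / 57.6 = 7.257 W/kg

7.257 W/kg


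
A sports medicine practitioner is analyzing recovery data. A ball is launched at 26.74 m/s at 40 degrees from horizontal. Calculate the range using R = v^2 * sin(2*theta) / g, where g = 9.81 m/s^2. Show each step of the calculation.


sin(2 * 40) = sin(80) = 0.984808
v^2 = 26.74^2 = 715.0276
R = 715.0276 * 0.984808 / 9.81
= 71.78 m

71.78 m


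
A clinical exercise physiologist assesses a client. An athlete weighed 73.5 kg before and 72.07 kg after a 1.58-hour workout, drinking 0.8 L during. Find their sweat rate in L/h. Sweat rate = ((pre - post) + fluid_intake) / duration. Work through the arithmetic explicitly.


Body mass change = 1.43 kg
Total sweat loss = 1.43 + 0.8 = 2.23 L
Rate = 2.23 / 1.58 = 1.411 L/h

1.411 L/h


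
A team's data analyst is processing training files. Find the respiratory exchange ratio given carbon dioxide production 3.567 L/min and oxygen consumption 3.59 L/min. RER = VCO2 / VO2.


VCO2 = 3.567 L/min
VO2 = 3.59 L/min
RER = 3.567 / 3.59 = 0.9936

0.9936


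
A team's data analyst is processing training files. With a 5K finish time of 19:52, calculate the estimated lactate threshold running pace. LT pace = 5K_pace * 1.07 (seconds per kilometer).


Race duration = 1192 s for 5 km
Average pace = 1192 / 5 = 238.4 s/km
LT pace = 238.4 * 1.07
= 255.09 s/km

255.09 s/km


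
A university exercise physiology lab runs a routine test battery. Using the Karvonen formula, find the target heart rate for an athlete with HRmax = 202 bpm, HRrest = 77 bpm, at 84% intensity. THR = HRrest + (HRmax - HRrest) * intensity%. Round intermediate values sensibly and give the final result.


HRR = 202 - 77 = 125
THR = 77 + 125 * 0.84
= 77 + 105.0
= 182.0 bpm

182.0 bpm


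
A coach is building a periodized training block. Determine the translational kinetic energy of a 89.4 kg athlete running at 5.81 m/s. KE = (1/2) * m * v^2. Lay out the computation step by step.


KE = 0.5 * m * v^2
= 0.5 * 89.4 * 5.81^2
= 0.5 * 89.4 * 33.7561
= 1508.9 J

1508.9 J


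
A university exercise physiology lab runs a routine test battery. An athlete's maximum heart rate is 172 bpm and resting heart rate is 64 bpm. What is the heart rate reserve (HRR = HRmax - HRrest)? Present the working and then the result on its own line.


HRR = HRmax - HRrest
= 172 - 64
= 108 bpm

108 bpm


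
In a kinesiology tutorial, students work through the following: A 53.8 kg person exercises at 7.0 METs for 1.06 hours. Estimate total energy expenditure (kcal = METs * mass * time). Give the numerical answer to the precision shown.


Energy = METs * mass(kg) * time(h)
= 7.0 * 53.8 * 1.06
= 399.2 kcal

399.2 kcal


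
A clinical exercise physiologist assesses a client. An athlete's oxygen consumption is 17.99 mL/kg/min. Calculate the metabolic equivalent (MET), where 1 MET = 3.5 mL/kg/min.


MET = VO2 / 3.5
= 17.99 / 3.5
= 5.14 METs

5.14 METs


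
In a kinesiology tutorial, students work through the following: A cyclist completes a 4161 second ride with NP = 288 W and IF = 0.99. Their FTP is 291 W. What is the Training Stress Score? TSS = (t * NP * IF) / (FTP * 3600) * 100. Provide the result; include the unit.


t * NP * IF = 4161 * 288 * 0.99 = 1186384.32
FTP * 3600 = 1047600
TSS = (1186384.32 / 1047600) * 100 = 113.25

113.25 TSS


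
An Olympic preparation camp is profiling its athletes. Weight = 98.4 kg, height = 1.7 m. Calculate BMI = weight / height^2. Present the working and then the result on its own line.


height^2 = 1.7^2 = 2.89
BMI = 98.4 / 2.89 = 34.05 kg/m^2

34.05 kg/m^2


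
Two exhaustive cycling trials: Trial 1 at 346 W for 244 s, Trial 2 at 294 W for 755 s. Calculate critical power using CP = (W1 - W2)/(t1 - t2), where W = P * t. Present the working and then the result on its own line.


W1 = 346 * 244 = 84424 J
W2 = 294 * 755 = 221970 J
CP = (84424 - 221970) / (244 - 755)
= -137546 / -511
= 269.17 W

269.17 W


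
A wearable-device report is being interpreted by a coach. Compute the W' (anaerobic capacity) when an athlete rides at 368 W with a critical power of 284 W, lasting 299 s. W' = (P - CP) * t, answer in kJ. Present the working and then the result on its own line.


Above-CP power = 84 W
Duration = 299 s
W' = 84 * 299 = 25116 J
Convert: 25116 / 1000 = 25.116 kJ

25.116 kJ


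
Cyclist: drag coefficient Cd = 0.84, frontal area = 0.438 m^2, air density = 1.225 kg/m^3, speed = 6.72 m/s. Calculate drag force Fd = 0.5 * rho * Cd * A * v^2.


v^2 = 6.72^2 = 45.1584
Fd = 0.5 * 1.225 * 0.84 * 0.438 * 45.1584
= 10.176 N

10.176 N


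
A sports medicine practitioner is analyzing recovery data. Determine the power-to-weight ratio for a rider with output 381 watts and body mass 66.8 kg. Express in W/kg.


P/W = 381 / 66.8 = 5.704 W/kg

5.704 W/kg


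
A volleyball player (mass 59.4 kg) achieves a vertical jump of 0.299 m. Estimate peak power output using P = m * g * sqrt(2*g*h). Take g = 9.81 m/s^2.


2 * g * h = 2 * 9.81 * 0.299 = 5.86638
sqrt(5.86638) = 2.422061 m/s
P = 59.4 * 9.81 * 2.422061 = 1411.37 W

1411.37 W


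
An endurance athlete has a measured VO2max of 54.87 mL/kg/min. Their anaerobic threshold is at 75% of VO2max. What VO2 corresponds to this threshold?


Anaerobic threshold VO2 = VO2max * 75%
= 54.87 * 0.75
= 41.15 mL/kg/min

41.15 mL/kg/min


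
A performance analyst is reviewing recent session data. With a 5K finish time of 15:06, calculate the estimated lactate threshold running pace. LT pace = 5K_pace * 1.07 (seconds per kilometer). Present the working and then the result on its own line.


Race duration = 906 s for 5 km
Average pace = 906 / 5 = 181.2 s/km
LT pace = 181.2 * 1.07
= 193.88 s/km

193.88 s/km


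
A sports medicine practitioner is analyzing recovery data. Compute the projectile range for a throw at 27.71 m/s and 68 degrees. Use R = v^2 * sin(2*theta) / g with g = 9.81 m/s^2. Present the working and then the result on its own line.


Two times the angle = 136 degrees
sin(136) = 0.694658
R = 767.8441 * 0.694658 / 9.81 = 54.372 m

54.372 m


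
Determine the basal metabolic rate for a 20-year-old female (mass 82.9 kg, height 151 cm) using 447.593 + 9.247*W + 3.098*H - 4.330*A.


BMR = 447.593 + 9.247*82.9 + 3.098*151 - 4.330*20
= 1595.37 kcal/day

1595.37 kcal/day


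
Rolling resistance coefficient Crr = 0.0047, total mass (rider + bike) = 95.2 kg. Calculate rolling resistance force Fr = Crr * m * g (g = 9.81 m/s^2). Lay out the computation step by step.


Fr = Crr * m * g
= 0.0047 * 95.2 * 9.81
= 4.389 N

4.389 N


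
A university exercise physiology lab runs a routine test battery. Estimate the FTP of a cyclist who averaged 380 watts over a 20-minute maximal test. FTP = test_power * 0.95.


FTP = 380 * 0.95 = 361.0 W

361.0 W


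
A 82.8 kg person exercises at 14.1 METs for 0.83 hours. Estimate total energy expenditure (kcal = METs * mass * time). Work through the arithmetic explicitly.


Energy = METs * mass(kg) * time(h)
= 14.1 * 82.8 * 0.83
= 969.01 kcal

969.01 kcal


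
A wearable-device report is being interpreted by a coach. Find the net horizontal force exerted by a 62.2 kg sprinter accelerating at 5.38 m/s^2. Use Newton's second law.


Newton's second law: F = m * a
F = 62.2 * 5.38 = 334.64 N

334.64 N


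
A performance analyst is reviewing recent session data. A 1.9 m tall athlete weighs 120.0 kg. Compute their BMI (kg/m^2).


height^2 = 3.61 m^2
BMI = 120.0 / 3.61 = 33.24 kg/m^2

33.24 kg/m^2


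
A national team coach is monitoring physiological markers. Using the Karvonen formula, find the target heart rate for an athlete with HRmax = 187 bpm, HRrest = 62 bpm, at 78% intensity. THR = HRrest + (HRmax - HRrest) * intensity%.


HRR = 187 - 62 = 125
THR = 62 + 125 * 0.78
= 62 + 97.5
= 159.5 bpm

159.5 bpm


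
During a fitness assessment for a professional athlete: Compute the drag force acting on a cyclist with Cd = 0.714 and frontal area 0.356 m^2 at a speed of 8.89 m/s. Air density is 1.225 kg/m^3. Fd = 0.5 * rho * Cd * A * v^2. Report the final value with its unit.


Step 1: v^2 = 79.0321
Step 2: Fd = 0.5 * 1.225 * 0.714 * 0.356 * 79.0321
= 12.304 N

12.304 N


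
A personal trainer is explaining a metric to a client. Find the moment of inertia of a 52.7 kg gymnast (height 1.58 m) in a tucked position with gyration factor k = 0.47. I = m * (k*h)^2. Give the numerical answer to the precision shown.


Radius of gyration = 0.47 * 1.58 = 0.7426 m
I = 52.7 * 0.7426^2
= 52.7 * 0.551455
= 29.062 kg*m^2

29.062 kg*m^2


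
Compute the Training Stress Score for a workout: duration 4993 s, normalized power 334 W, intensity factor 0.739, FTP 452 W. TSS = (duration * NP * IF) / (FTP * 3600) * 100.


Product = 4993 * 334 * 0.739 = 1232402.218
Base = 452 * 3600 = 1627200
TSS = 1232402.218 / 1627200 * 100 = 75.74

75.74 TSS


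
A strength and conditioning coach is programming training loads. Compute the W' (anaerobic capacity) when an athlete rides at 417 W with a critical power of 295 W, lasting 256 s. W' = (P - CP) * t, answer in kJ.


Above-CP power = 122 W
Duration = 256 s
W' = 122 * 256 = 31232 J
Convert: 31232 / 1000 = 31.232 kJ

31.232 kJ


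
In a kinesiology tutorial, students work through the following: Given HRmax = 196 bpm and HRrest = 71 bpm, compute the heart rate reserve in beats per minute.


Heart rate reserve = maximum HR minus resting HR
HRR = 196 - 71 = 125 bpm

125 bpm


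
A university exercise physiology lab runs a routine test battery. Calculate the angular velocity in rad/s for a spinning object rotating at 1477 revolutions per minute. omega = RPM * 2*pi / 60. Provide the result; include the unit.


omega = RPM * 2*pi / 60
= 1477 * 6.28318531 / 60
= 154.671 rad/s

154.671 rad/s


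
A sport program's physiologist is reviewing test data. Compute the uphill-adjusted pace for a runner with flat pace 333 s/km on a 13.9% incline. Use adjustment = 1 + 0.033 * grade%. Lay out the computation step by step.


Adjustment factor = 1 + 0.033 * 13.9 = 1.4587
Grade-adjusted pace = 333 * 1.4587 = 485.75 s/km

485.75 s/km


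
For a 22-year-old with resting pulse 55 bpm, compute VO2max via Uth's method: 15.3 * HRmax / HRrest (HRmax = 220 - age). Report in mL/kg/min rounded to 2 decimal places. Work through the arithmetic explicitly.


Step 1: HRmax = 220 - 22 = 198 bpm
Step 2: Ratio = 198 / 55 = 3.6
Step 3: VO2max = 15.3 * 3.6 = 55.08 mL/kg/min

55.08 mL/kg/min


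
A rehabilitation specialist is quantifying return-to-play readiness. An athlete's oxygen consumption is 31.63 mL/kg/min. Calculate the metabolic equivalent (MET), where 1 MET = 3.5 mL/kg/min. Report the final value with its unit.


MET = VO2 / 3.5
= 31.63 / 3.5
= 9.04 METs

9.04 METs


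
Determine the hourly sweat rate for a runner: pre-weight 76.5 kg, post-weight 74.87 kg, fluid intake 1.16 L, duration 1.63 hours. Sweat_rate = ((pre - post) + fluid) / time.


Mass lost = 76.5 - 74.87 = 1.63 kg
Add fluid consumed: 1.63 + 1.16 = 2.79 L total sweat
Sweat rate = 2.79 / 1.63 = 1.712 L/h

1.712 L/h


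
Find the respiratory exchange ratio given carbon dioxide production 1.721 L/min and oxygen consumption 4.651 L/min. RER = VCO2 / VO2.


VCO2 = 1.721 L/min
VO2 = 4.651 L/min
RER = 1.721 / 4.651 = 0.37

0.37


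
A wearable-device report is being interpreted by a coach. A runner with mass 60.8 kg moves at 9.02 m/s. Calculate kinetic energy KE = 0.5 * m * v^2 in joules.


v^2 = 9.02^2 = 81.3604
KE = 0.5 * 60.8 * 81.3604
= 2473.36 J

2473.36 J


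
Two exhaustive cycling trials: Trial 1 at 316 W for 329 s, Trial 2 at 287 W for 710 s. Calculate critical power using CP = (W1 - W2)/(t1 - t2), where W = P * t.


W1 = 316 * 329 = 103964 J
W2 = 287 * 710 = 203770 J
CP = (103964 - 203770) / (329 - 710)
= -99806 / -381
= 261.96 W

261.96 W


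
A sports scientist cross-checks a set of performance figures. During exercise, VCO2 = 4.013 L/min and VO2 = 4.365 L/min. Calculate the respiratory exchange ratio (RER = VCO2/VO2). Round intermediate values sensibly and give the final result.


RER = VCO2 / VO2
= 4.013 / 4.365
= 0.9194

0.9194


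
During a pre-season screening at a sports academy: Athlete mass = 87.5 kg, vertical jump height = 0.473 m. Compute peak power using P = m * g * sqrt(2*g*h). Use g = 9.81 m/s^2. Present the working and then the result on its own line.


sqrt(2 * 9.81 * 0.473) = sqrt(9.28026) = 3.046352 m/s
P = 87.5 * 9.81 * 3.046352
= 2614.91 W

2614.91 W


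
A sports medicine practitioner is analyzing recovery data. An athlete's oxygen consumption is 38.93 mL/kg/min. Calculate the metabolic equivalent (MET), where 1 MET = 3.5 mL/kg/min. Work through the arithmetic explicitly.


MET = VO2 / 3.5
= 38.93 / 3.5
= 11.12 METs

11.12 METs


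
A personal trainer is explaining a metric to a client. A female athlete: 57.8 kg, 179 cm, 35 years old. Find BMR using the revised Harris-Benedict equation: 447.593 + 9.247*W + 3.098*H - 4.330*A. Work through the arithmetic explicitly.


Intercept = 447.593
Weight contribution = 9.247 * 57.8 = 534.4766
Height contribution = 3.098 * 179 = 554.542
Age contribution = 4.33 * 35 = 151.55
BMR = 447.593 + 534.4766 + 554.542 - 151.55
= 1385.06 kcal/day

1385.06 kcal/day


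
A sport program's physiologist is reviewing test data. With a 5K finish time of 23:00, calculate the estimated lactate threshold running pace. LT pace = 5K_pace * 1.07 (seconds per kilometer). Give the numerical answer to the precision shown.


Race duration = 1380 s for 5 km
Average pace = 1380 / 5 = 276.0 s/km
LT pace = 276.0 * 1.07
= 295.32 s/km

295.32 s/km


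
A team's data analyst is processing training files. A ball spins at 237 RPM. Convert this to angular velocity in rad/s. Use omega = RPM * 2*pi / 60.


omega = 237 * 2 * pi / 60
= 237 * 6.28318531 / 60
= 1489.115 / 60
= 24.819 rad/s

24.819 rad/s


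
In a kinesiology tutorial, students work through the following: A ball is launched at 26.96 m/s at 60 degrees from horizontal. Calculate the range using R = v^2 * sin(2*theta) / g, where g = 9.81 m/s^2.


sin(2 * 60) = sin(120) = 0.866025
v^2 = 26.96^2 = 726.8416
R = 726.8416 * 0.866025 / 9.81
= 64.165 m

64.165 m


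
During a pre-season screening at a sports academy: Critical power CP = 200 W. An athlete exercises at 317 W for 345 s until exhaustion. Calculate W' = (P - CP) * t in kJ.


P - CP = 317 - 200 = 117 W
W' = 117 * 345 = 40365 J
= 40365 / 1000 = 40.365 kJ

40.365 kJ


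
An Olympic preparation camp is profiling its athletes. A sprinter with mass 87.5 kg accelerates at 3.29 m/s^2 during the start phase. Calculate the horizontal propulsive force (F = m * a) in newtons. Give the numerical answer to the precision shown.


F = m * a
= 87.5 * 3.29
= 287.88 N

287.88 N


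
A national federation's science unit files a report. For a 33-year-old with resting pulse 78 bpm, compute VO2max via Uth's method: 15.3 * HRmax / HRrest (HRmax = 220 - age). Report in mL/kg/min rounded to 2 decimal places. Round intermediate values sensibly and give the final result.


Step 1: HRmax = 220 - 33 = 187 bpm
Step 2: Ratio = 187 / 78 = 2.3974
Step 3: VO2max = 15.3 * 2.3974 = 36.68 mL/kg/min

36.68 mL/kg/min


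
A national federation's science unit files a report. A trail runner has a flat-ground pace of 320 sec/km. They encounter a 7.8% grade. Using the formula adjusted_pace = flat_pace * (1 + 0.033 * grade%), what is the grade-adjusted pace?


Grade factor = 1 + 0.033 * 7.8 = 1.2574
Adjusted = 320 * 1.2574 = 402.37 sec/km

402.37 s/km


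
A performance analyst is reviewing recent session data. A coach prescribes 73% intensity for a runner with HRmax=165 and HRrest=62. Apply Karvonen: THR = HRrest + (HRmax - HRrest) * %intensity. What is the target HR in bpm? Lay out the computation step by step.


Heart rate reserve = 165 - 62 = 103
Intensity fraction = 73 / 100 = 0.73
THR = 62 + 103 * 0.73 = 137.19 bpm

137.19 bpm


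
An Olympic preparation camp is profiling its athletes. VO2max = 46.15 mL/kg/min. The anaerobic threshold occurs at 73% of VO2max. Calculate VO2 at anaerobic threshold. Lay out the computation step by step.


AT fraction = 73 / 100 = 0.73
AT VO2 = 46.15 * 0.73
= 33.69 mL/kg/min

33.69 mL/kg/min


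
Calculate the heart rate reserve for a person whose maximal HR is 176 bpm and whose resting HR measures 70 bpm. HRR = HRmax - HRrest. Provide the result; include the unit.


HRmax = 176 bpm
HRrest = 70 bpm
HRR = 176 - 70 = 106 bpm

106 bpm


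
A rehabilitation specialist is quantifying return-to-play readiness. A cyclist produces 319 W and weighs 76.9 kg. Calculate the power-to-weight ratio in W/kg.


P/W = power / mass
= 319 / 76.9
= 4.148 W/kg

4.148 W/kg


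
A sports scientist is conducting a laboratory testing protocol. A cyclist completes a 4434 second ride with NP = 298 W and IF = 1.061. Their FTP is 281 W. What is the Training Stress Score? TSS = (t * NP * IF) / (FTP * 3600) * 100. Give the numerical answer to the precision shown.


t * NP * IF = 4434 * 298 * 1.061 = 1401933.252
FTP * 3600 = 1011600
TSS = (1401933.252 / 1011600) * 100 = 138.59

138.59 TSS


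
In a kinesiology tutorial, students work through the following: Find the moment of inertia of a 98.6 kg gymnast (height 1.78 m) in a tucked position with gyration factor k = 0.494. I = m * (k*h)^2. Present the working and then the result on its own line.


Radius of gyration = 0.494 * 1.78 = 0.87932 m
I = 98.6 * 0.87932^2
= 98.6 * 0.773204
= 76.238 kg*m^2

76.238 kg*m^2


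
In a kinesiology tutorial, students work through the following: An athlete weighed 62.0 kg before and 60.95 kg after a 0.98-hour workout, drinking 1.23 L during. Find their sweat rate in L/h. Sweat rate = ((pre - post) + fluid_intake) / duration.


Body mass change = 1.05 kg
Total sweat loss = 1.05 + 1.23 = 2.28 L
Rate = 2.28 / 0.98 = 2.327 L/h

2.327 L/h


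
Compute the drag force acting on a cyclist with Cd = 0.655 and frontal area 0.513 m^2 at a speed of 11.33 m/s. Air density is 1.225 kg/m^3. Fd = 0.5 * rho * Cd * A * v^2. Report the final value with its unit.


Step 1: v^2 = 128.3689
Step 2: Fd = 0.5 * 1.225 * 0.655 * 0.513 * 128.3689
= 26.419 N

26.419 N


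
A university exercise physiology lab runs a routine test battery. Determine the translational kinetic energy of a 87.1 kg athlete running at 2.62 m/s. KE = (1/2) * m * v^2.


KE = 0.5 * m * v^2
= 0.5 * 87.1 * 2.62^2
= 0.5 * 87.1 * 6.8644
= 298.94 J

298.94 J


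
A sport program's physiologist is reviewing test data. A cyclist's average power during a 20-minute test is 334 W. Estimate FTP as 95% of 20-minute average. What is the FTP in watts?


FTP = 20-min power * 0.95
= 334 * 0.95
= 317.3 W

317.3 W


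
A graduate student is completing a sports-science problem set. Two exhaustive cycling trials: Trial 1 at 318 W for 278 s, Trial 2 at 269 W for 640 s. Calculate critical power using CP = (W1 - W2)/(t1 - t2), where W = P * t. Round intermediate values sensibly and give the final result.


W1 = 318 * 278 = 88404 J
W2 = 269 * 640 = 172160 J
CP = (88404 - 172160) / (278 - 640)
= -83756 / -362
= 231.37 W

231.37 W


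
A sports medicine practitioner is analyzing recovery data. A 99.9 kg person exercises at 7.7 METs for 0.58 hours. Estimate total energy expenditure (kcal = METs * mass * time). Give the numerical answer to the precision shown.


Energy = METs * mass(kg) * time(h)
= 7.7 * 99.9 * 0.58
= 446.15 kcal

446.15 kcal


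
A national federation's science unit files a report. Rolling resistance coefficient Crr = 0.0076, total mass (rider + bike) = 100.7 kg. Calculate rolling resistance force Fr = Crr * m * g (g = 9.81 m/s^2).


Fr = Crr * m * g
= 0.0076 * 100.7 * 9.81
= 7.508 N

7.508 N


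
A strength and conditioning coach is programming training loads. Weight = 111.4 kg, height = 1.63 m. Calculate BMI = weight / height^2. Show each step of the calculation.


height^2 = 1.63^2 = 2.6569
BMI = 111.4 / 2.6569 = 41.93 kg/m^2

41.93 kg/m^2


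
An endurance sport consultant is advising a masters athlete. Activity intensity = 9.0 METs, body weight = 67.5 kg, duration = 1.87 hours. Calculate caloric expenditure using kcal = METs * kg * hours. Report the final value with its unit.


kcal = 9.0 * 67.5 * 1.87
= 607.5 * 1.87
= 1136.03 kcal

1136.03 kcal


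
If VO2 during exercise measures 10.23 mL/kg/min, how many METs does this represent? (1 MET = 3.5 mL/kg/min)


METs = VO2 / 3.5 = 10.23 / 3.5 = 2.92

2.92 METs


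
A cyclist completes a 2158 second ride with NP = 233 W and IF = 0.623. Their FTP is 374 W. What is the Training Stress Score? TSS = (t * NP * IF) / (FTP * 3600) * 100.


t * NP * IF = 2158 * 233 * 0.623 = 313253.122
FTP * 3600 = 1346400
TSS = (313253.122 / 1346400) * 100 = 23.27

23.27 TSS


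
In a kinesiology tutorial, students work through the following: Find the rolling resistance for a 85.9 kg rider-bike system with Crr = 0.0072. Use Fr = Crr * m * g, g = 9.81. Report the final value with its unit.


m * g = 85.9 * 9.81 = 842.679 N
Fr = 0.0072 * 842.679 = 6.067 N

6.067 N


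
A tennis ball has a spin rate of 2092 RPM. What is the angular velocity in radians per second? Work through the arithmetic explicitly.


Convert RPM to rad/s: multiply by 2*pi and divide by 60
omega = 2092 * 2 * pi / 60
= 219.074 rad/s

219.074 rad/s


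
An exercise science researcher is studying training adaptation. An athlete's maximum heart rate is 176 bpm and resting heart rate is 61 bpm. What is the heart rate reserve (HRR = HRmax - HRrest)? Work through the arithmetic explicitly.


HRR = HRmax - HRrest
= 176 - 61
= 115 bpm

115 bpm


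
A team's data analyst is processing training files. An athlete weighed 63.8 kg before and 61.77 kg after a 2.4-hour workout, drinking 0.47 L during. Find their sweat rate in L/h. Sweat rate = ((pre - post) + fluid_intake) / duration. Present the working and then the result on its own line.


Body mass change = 2.03 kg
Total sweat loss = 2.03 + 0.47 = 2.5 L
Rate = 2.5 / 2.4 = 1.042 L/h

1.042 L/h


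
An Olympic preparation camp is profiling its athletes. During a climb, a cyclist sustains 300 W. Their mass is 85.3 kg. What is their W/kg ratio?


Power-to-weight = 300 W / 85.3 kg
= 3.517 W/kg

3.517 W/kg


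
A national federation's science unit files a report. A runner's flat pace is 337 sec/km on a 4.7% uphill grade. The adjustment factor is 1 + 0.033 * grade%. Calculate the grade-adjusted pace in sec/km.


Factor = 1 + 0.033 * 4.7 = 1.1551
Adjusted pace = 337 * 1.1551
= 389.27 sec/km

389.27 s/km


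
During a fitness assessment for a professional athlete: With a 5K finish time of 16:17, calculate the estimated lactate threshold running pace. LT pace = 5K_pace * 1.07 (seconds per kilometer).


Race duration = 977 s for 5 km
Average pace = 977 / 5 = 195.4 s/km
LT pace = 195.4 * 1.07
= 209.08 s/km

209.08 s/km


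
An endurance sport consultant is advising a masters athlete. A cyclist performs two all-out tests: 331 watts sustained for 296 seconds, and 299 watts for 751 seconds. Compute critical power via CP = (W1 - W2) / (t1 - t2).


W1 = P1 * t1 = 331 * 296 = 97976 J
W2 = P2 * t2 = 299 * 751 = 224549 J
CP = (97976 - 224549) / (296 - 751)
= 278.18 W

278.18 W


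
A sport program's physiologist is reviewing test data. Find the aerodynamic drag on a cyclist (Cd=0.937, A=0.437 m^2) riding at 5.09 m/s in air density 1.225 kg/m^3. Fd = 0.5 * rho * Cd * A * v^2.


Fd = 0.5 * 1.225 * 0.937 * 0.437 * 5.09^2
= 0.5 * 1.225 * 0.937 * 0.437 * 25.9081
= 6.498 N

6.498 N


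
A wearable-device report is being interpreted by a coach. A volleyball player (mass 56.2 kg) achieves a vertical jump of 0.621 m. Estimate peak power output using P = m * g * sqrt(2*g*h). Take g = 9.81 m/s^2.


2 * g * h = 2 * 9.81 * 0.621 = 12.18402
sqrt(12.18402) = 3.490562 m/s
P = 56.2 * 9.81 * 3.490562 = 1924.42 W

1924.42 W


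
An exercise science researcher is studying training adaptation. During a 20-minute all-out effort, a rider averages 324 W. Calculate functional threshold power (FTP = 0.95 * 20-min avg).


FTP = 0.95 * 324
= 307.8 W

307.8 W


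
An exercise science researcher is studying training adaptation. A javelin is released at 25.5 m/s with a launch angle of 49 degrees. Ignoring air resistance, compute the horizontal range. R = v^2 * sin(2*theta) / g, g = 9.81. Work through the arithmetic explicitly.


Launch speed squared = 650.25
sin(2 * 49 deg) = 0.990268
Range = 650.25 * 0.990268 / 9.81
= 65.639 m

65.639 m


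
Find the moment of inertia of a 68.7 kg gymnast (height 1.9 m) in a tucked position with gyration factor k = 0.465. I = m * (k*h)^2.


Radius of gyration = 0.465 * 1.9 = 0.8835 m
I = 68.7 * 0.8835^2
= 68.7 * 0.780572
= 53.625 kg*m^2

53.625 kg*m^2


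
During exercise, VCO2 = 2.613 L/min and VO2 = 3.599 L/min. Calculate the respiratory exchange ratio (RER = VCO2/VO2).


RER = VCO2 / VO2
= 2.613 / 3.599
= 0.726

0.726


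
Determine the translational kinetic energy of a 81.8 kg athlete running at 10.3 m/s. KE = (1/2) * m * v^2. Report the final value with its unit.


KE = 0.5 * m * v^2
= 0.5 * 81.8 * 10.3^2
= 0.5 * 81.8 * 106.09
= 4339.08 J

4339.08 J


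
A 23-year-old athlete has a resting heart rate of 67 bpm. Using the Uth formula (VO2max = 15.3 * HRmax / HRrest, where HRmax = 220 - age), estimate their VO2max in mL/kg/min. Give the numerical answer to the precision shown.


HRmax = 220 - 23 = 197 bpm
Ratio = HRmax / HRrest = 197 / 67 = 2.9403
VO2max = 15.3 * 2.9403 = 44.99 mL/kg/min

44.99 mL/kg/min


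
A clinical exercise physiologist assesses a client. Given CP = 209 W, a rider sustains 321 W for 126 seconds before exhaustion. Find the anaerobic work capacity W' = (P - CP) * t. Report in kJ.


Excess power = 321 - 209 = 112 W
Work above CP = 112 * 126 = 14112 J
W' = 14.112 kJ

14.112 kJ


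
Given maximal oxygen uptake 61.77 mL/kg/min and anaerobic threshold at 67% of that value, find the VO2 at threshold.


Percentage as decimal = 0.67
VO2 at AT = 61.77 * 0.67 = 41.39 mL/kg/min

41.39 mL/kg/min


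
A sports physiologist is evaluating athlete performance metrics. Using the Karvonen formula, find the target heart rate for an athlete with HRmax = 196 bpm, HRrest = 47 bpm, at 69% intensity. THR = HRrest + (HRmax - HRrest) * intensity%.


HRR = 196 - 47 = 149
THR = 47 + 149 * 0.69
= 47 + 102.81
= 149.81 bpm

149.81 bpm


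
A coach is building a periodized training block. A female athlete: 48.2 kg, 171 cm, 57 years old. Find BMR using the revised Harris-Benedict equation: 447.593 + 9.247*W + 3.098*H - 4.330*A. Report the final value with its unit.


Intercept = 447.593
Weight contribution = 9.247 * 48.2 = 445.7054
Height contribution = 3.098 * 171 = 529.758
Age contribution = 4.33 * 57 = 246.81
BMR = 447.593 + 445.7054 + 529.758 - 246.81
= 1176.25 kcal/day

1176.25 kcal/day


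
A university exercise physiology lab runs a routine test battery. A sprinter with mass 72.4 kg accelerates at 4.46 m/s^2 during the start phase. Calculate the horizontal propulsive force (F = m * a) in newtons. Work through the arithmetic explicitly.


F = m * a
= 72.4 * 4.46
= 322.9 N

322.9 N


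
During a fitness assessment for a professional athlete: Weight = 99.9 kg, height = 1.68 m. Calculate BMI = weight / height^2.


height^2 = 1.68^2 = 2.8224
BMI = 99.9 / 2.8224 = 35.4 kg/m^2

35.4 kg/m^2


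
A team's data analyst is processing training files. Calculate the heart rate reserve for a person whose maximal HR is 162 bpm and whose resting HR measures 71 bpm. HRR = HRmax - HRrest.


HRmax = 162 bpm
HRrest = 71 bpm
HRR = 162 - 71 = 91 bpm

91 bpm


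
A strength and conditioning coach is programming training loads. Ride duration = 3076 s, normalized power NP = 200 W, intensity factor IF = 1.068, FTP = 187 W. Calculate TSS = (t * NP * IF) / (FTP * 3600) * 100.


Numerator = 3076 * 200 * 1.068 = 657033.6
Denominator = 187 * 3600 = 673200
TSS = 657033.6 / 673200 * 100
= 97.6

97.6 TSS


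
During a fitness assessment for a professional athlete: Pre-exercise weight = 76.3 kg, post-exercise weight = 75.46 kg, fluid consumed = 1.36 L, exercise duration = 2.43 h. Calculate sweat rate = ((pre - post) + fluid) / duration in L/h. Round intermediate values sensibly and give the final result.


Weight loss = 76.3 - 75.46 = 0.84 kg (approx L)
Total sweat = 0.84 + 1.36 = 2.2 L
Sweat rate = 2.2 / 2.43 = 0.905 L/h

0.905 L/h


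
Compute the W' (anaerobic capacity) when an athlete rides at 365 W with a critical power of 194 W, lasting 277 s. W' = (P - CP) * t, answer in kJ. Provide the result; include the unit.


Above-CP power = 171 W
Duration = 277 s
W' = 171 * 277 = 47367 J
Convert: 47367 / 1000 = 47.367 kJ

47.367 kJ


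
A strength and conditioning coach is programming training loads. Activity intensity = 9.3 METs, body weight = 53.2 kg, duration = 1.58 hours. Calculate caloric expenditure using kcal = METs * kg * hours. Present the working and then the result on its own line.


kcal = 9.3 * 53.2 * 1.58
= 494.76 * 1.58
= 781.72 kcal

781.72 kcal


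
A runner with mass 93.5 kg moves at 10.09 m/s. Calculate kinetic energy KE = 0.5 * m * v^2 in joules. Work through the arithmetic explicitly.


v^2 = 10.09^2 = 101.8081
KE = 0.5 * 93.5 * 101.8081
= 4759.53 J

4759.53 J


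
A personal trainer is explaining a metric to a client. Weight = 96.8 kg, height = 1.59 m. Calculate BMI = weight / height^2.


height^2 = 1.59^2 = 2.5281
BMI = 96.8 / 2.5281 = 38.29 kg/m^2

38.29 kg/m^2


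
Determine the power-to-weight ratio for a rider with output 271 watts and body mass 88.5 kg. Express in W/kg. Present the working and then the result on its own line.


P/W = 271 / 88.5 = 3.062 W/kg

3.062 W/kg


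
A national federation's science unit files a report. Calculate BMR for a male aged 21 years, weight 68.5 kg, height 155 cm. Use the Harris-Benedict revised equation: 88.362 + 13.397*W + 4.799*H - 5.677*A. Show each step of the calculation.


Substituting values:
W term = 13.397 * 68.5 = 917.6945
H term = 4.799 * 155 = 743.845
A term = 5.677 * 21 = 119.217
BMR = 1630.68 kcal/day

1630.68 kcal/day


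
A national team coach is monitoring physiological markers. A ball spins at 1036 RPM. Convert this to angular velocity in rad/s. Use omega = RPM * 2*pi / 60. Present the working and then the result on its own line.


omega = 1036 * 2 * pi / 60
= 1036 * 6.28318531 / 60
= 6509.38 / 60
= 108.49 rad/s

108.49 rad/s


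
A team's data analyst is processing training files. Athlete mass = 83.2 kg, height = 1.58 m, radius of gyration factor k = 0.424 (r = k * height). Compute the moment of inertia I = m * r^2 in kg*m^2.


r = k * height = 0.424 * 1.58 = 0.66992 m
r^2 = 0.66992^2 = 0.448793
I = 83.2 * 0.448793 = 37.34 kg*m^2

37.34 kg*m^2


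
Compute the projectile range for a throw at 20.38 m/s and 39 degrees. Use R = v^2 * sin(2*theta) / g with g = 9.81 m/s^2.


Two times the angle = 78 degrees
sin(78) = 0.978148
R = 415.3444 * 0.978148 / 9.81 = 41.414 m

41.414 m


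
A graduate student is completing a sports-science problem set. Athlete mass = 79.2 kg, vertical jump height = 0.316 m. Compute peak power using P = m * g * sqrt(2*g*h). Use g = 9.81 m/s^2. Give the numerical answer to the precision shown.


sqrt(2 * 9.81 * 0.316) = sqrt(6.19992) = 2.489964 m/s
P = 79.2 * 9.81 * 2.489964
= 1934.58 W

1934.58 W


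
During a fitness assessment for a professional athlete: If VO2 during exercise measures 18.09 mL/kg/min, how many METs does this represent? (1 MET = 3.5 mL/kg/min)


METs = VO2 / 3.5 = 18.09 / 3.5 = 5.17

5.17 METs


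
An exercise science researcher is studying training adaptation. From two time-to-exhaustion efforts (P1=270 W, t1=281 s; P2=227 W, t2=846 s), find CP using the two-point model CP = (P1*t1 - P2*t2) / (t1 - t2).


Work in trial 1 = 75870 J
Work in trial 2 = 192042 J
Delta work = -116172 J
Delta time = -565 s
CP = -116172 / -565 = 205.61 W

205.61 W


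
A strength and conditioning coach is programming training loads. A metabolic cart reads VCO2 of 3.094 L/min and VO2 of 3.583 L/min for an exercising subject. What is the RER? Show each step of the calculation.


RER = VCO2 / VO2 = 3.094 / 3.583 = 0.8635

0.8635


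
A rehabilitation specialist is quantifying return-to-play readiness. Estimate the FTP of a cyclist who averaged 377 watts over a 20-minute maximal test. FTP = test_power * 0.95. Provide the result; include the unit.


FTP = 377 * 0.95 = 358.15 W

358.15 W


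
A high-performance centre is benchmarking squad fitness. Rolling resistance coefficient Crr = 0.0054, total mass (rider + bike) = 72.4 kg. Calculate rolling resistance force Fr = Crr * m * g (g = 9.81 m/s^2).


Fr = Crr * m * g
= 0.0054 * 72.4 * 9.81
= 3.835 N

3.835 N


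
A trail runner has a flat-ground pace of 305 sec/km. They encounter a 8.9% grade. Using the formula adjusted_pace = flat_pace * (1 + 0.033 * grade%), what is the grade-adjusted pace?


Grade factor = 1 + 0.033 * 8.9 = 1.2937
Adjusted = 305 * 1.2937 = 394.58 sec/km

394.58 s/km


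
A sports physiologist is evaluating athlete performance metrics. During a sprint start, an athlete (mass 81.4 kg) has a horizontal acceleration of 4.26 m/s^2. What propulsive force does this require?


Propulsive force = mass * acceleration
= 81.4 kg * 4.26 m/s^2
= 346.76 N

346.76 N


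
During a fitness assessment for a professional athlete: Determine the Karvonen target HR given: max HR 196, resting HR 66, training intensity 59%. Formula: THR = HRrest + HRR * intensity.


HRR = HRmax - HRrest = 196 - 66 = 130
THR = 66 + 130 * 0.59
= 142.7 bpm

142.7 bpm


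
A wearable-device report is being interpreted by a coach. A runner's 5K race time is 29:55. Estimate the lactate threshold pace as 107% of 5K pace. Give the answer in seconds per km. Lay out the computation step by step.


Total race time = 29*60 + 55 = 1795 seconds
5K pace = 1795 / 5 = 359.0 sec/km
LT pace = 359.0 * 1.07 = 384.13 sec/km

384.13 s/km


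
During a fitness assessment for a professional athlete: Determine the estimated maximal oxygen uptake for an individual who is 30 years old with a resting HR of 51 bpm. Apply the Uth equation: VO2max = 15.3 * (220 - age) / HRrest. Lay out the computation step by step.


HRmax = 220 - 30 = 190
VO2max = 15.3 * (190 / 51)
= 15.3 * 3.7255
= 57.0 mL/kg/min

57.0 mL/kg/min


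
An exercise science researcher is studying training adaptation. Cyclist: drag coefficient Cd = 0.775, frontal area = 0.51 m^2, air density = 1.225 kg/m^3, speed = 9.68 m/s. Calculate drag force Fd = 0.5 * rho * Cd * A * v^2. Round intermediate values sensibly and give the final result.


v^2 = 9.68^2 = 93.7024
Fd = 0.5 * 1.225 * 0.775 * 0.51 * 93.7024
= 22.684 N

22.684 N


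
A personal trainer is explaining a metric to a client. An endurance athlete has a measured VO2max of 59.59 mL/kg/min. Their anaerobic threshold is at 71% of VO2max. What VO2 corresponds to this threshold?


Anaerobic threshold VO2 = VO2max * 71%
= 59.59 * 0.71
= 42.31 mL/kg/min

42.31 mL/kg/min


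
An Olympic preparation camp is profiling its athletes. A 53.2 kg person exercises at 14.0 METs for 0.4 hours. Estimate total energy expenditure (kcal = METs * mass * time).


Energy = METs * mass(kg) * time(h)
= 14.0 * 53.2 * 0.4
= 297.92 kcal

297.92 kcal


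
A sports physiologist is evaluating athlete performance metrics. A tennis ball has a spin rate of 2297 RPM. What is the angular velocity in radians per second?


Convert RPM to rad/s: multiply by 2*pi and divide by 60
omega = 2297 * 2 * pi / 60
= 240.541 rad/s

240.541 rad/s


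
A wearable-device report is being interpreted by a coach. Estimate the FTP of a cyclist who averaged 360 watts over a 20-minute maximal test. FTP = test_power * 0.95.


FTP = 360 * 0.95 = 342.0 W

342.0 W


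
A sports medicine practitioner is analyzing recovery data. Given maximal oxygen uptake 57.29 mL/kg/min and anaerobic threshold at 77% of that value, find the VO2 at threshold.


Percentage as decimal = 0.77
VO2 at AT = 57.29 * 0.77 = 44.11 mL/kg/min

44.11 mL/kg/min


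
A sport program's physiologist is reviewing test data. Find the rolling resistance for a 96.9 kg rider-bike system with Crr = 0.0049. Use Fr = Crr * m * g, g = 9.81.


m * g = 96.9 * 9.81 = 950.589 N
Fr = 0.0049 * 950.589 = 4.658 N

4.658 N


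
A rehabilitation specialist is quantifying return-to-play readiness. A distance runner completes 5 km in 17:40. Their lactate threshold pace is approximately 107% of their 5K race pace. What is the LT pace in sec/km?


Convert to seconds: 17 min 40 s = 1060 s
Pace per km = 1060 / 5 = 212.0 s/km
LT pace = 212.0 * 1.07 = 226.84 s/km

226.84 s/km


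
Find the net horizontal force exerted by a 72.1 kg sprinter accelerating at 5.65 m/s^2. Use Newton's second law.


Newton's second law: F = m * a
F = 72.1 * 5.65 = 407.37 N

407.37 N


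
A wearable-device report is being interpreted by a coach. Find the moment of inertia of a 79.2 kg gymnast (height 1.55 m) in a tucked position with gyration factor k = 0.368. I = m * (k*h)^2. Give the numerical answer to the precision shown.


Radius of gyration = 0.368 * 1.55 = 0.5704 m
I = 79.2 * 0.5704^2
= 79.2 * 0.325356
= 25.768 kg*m^2

25.768 kg*m^2


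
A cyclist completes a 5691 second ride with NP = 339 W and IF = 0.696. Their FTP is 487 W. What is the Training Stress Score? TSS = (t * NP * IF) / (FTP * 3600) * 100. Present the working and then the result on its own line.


t * NP * IF = 5691 * 339 * 0.696 = 1342757.304
FTP * 3600 = 1753200
TSS = (1342757.304 / 1753200) * 100 = 76.59

76.59 TSS


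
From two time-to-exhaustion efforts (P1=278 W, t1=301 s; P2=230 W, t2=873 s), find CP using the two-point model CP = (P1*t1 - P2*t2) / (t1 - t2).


Work in trial 1 = 83678 J
Work in trial 2 = 200790 J
Delta work = -117112 J
Delta time = -572 s
CP = -117112 / -572 = 204.74 W

204.74 W


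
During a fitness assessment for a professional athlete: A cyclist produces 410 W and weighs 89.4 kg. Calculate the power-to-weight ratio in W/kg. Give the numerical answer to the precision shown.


P/W = power / mass
= 410 / 89.4
= 4.586 W/kg

4.586 W/kg


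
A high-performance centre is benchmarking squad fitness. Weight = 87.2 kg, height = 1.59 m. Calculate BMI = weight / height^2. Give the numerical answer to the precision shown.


height^2 = 1.59^2 = 2.5281
BMI = 87.2 / 2.5281 = 34.49 kg/m^2

34.49 kg/m^2


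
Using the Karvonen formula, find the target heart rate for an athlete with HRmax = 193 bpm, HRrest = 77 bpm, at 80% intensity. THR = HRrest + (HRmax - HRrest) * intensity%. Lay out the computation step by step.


HRR = 193 - 77 = 116
THR = 77 + 116 * 0.8
= 77 + 92.8
= 169.8 bpm

169.8 bpm
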